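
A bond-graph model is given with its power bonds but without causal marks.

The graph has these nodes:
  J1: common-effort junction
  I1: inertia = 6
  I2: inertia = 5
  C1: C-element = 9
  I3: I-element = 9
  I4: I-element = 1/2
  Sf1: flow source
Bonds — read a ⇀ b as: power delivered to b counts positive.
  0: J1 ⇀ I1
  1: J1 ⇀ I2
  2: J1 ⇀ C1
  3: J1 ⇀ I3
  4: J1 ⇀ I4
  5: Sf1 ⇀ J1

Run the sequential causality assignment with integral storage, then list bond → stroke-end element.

b5 →Sf1  (Sf1 (Sf) sets flow on bond)
b0 →I1  (prefer integral on I1)
b1 →I2  (I2 integral (f out))
b2 →J1  (C1 outputs effort q/C1)
b3 →I3  (J1 effort already set via bond 2)
b4 →I4  (J1 effort already set via bond 2)

b0 stroke at I1
b1 stroke at I2
b2 stroke at J1
b3 stroke at I3
b4 stroke at I4
b5 stroke at Sf1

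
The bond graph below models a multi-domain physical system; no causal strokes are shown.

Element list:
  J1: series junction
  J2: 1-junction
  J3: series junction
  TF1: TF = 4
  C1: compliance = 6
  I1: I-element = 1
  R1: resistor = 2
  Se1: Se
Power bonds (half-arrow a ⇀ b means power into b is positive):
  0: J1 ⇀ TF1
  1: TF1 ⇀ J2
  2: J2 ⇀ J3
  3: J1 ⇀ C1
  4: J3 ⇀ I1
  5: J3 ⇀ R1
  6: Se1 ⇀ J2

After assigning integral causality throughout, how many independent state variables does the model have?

b6 →J2  (source Se1 imposes e)
b3 →J1  (C1 outputs effort q/C1)
b0 →TF1  (J1: last free bond brings flow in)
b1 →J2  (through TF1, causality passes straight; one stroke at TF1)
b2 →J3  (closing 1-jn rule on J2)
b4 →I1  (prefer integral on I1)
b5 →J3  (common-f at J3 fixed by 4)

2  (C1, I1 all integral)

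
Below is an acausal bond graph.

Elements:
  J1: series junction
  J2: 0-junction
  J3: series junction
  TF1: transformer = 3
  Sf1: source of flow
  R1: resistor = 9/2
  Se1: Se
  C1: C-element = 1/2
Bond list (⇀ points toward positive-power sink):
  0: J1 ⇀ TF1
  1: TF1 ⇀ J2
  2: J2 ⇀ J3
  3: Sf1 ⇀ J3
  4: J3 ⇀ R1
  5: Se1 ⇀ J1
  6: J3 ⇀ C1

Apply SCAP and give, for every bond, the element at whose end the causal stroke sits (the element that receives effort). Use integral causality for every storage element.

b0 |TF1
b1 |J2
b2 |J3
b3 |Sf1
b4 |J3
b5 |J1
b6 |J3

b3 stroke at Sf1  (Sf1 (Sf) sets flow on bond)
b5 stroke at J1  (source Se1 imposes e)
b0 stroke at TF1  (J1: last free bond brings flow in)
b2 stroke at J3  (common-f at J3 fixed by 3)
b4 stroke at J3  (1-jn J3 has f-setter on 3)
b6 stroke at J3  (1-jn J3 has f-setter on 3)
b1 stroke at J2  (TF1 one-in-one-out from 0)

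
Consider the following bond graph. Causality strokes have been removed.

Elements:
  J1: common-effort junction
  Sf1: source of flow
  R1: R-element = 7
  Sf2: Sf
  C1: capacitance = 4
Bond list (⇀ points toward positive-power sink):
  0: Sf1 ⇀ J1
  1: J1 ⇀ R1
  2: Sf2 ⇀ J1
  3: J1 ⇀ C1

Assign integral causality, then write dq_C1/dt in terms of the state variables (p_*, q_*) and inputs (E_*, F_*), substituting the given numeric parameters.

dq_C1/dt = F_Sf1 + F_Sf2 - q_C1/28

#0 stroke at Sf1  (Sf1: flow source, stroke at near end)
#2 stroke at Sf2  (Sf2 fixes flow; stroke at Sf2)
#3 stroke at J1  (prefer integral on C1)
#1 stroke at R1  (J1 effort already set via bond 3)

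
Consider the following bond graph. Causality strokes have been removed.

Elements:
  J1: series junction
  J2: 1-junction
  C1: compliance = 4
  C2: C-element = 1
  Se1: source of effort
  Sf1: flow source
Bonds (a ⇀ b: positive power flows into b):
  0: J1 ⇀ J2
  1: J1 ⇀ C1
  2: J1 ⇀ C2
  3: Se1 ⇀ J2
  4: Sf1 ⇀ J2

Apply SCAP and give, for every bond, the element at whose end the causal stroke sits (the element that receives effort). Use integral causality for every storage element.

#0 stroke→J2
#1 stroke→J1
#2 stroke→J1
#3 stroke→J2
#4 stroke→Sf1

#3 stroke→J2  (source Se1 imposes e)
#4 stroke→Sf1  (Sf1: flow source, stroke at near end)
#0 stroke→J2  (1-jn J2 has f-setter on 4)
#1 stroke→J1  (J1: bond 0 brought flow, rest push out)
#2 stroke→J1  (common-f at J1 fixed by 0)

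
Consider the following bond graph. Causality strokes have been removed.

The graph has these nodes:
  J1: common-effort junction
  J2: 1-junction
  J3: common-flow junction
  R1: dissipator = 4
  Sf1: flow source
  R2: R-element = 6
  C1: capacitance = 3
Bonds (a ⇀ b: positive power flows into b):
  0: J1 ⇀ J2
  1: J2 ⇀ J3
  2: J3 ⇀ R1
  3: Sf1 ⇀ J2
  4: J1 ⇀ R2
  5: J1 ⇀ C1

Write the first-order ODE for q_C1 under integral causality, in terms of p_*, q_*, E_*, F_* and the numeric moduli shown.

dq_C1/dt = -F_Sf1 - q_C1/18

b3 |Sf1  (Sf1 (Sf) sets flow on bond)
b0 |J2  (common-f at J2 fixed by 3)
b1 |J2  (J2: bond 3 brought flow, rest push out)
b2 |J3  (common-f at J3 fixed by 1)
b5 |J1  (C1: C, integral causality)
b4 |R2  (J1: bond 5 brought effort, rest push out)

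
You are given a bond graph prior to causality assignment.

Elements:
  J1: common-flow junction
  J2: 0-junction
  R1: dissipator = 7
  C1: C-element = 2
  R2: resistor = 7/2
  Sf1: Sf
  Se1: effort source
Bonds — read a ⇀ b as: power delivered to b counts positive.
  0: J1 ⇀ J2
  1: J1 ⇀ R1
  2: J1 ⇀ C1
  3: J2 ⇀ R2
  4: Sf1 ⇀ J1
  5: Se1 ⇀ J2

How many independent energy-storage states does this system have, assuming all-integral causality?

1  (C1 all integral)

#4 stroke→Sf1  (source Sf1 imposes f)
#5 stroke→J2  (Se1 fixes effort; stroke away)
#0 stroke→J1  (common-f at J1 fixed by 4)
#1 stroke→J1  (J1: bond 4 brought flow, rest push out)
#2 stroke→J1  (common-f at J1 fixed by 4)
#3 stroke→R2  (J2 effort already set via bond 5)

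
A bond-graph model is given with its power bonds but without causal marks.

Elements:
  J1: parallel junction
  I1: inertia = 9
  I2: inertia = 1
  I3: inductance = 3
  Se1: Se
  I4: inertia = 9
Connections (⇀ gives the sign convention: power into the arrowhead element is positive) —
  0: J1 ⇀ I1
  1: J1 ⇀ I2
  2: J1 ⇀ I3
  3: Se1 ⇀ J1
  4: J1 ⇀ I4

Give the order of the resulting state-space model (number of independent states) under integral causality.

β3 stroke→J1  (source Se1 imposes e)
β0 stroke→I1  (J1: bond 3 brought effort, rest push out)
β1 stroke→I2  (J1 effort already set via bond 3)
β2 stroke→I3  (J1 effort already set via bond 3)
β4 stroke→I4  (common-e at J1 fixed by 3)

4  (I1, I2, I3, I4 all integral)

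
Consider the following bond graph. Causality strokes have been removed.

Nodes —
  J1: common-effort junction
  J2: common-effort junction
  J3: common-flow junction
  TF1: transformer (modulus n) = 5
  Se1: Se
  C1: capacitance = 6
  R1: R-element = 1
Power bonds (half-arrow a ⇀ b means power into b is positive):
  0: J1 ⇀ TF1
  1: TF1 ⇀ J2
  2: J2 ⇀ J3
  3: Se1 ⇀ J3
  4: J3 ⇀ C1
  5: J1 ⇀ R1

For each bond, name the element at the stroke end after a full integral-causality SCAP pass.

bond 0 stroke at J1
bond 1 stroke at TF1
bond 2 stroke at J2
bond 3 stroke at J3
bond 4 stroke at J3
bond 5 stroke at R1

β3 stroke→J3  (source Se1 imposes e)
β4 stroke→J3  (C1 integral (e out))
β2 stroke→J2  (only one flow-in slot at J3)
β1 stroke→TF1  (common-e at J2 fixed by 2)
β0 stroke→J1  (TF TF1: opposite of bond 1)
β5 stroke→R1  (common-e at J1 fixed by 0)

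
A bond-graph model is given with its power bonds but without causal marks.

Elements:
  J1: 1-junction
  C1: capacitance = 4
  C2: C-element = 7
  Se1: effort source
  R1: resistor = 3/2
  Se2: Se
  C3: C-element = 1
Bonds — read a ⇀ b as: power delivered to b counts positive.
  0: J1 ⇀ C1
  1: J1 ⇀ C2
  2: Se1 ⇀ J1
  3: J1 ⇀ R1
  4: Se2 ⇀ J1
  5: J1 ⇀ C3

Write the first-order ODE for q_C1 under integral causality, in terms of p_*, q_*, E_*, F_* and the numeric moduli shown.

#2 |J1  (Se1 fixes effort; stroke away)
#4 |J1  (Se2 fixes effort; stroke away)
#0 |J1  (C1: C, integral causality)
#1 |J1  (C2 integral (e out))
#5 |J1  (C3 outputs effort q/C3)
#3 |R1  (closing 1-jn rule on J1)

dq_C1/dt = 2*E_Se1/3 + 2*E_Se2/3 - q_C1/6 - 2*q_C2/21 - 2*q_C3/3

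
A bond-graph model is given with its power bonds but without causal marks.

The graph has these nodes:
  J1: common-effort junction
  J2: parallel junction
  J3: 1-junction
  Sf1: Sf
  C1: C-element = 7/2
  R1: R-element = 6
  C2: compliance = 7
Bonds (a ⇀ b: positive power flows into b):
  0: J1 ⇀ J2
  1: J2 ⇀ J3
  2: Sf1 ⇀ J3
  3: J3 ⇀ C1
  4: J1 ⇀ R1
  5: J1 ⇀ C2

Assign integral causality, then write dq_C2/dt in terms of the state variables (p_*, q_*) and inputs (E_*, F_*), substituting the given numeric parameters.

bond 2 stroke→Sf1  (Sf1 (Sf) sets flow on bond)
bond 1 stroke→J3  (1-jn J3 has f-setter on 2)
bond 3 stroke→J3  (J3: bond 2 brought flow, rest push out)
bond 0 stroke→J2  (J2 needs exactly one e-in)
bond 5 stroke→J1  (C2 outputs effort q/C2)
bond 4 stroke→R1  (common-e at J1 fixed by 5)

dq_C2/dt = -F_Sf1 - q_C2/42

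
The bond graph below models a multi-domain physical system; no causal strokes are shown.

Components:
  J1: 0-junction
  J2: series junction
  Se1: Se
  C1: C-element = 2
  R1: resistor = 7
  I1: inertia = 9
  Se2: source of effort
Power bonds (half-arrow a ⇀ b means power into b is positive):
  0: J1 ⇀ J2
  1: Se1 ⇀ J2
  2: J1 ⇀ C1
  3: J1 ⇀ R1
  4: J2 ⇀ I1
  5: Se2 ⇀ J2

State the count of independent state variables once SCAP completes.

2  (C1, I1 all integral)

bond 1 →J2  (Se1 (Se) sets effort on bond)
bond 5 →J2  (Se2 fixes effort; stroke away)
bond 2 →J1  (C1 outputs effort q/C1)
bond 0 →J2  (J1: bond 2 brought effort, rest push out)
bond 3 →R1  (0-jn J1 has e-setter on 2)
bond 4 →I1  (closing 1-jn rule on J2)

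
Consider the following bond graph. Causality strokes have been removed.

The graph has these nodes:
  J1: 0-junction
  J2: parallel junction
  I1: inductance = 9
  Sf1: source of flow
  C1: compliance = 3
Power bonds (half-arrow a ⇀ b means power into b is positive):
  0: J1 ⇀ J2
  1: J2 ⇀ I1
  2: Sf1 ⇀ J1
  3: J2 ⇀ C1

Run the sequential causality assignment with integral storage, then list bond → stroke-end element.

#0 stroke→J1
#1 stroke→I1
#2 stroke→Sf1
#3 stroke→J2

bond 2 stroke→Sf1  (Sf1 (Sf) sets flow on bond)
bond 0 stroke→J1  (J1: last free bond brings effort in)
bond 1 stroke→I1  (I1 outputs flow p/I1)
bond 3 stroke→J2  (J2 needs exactly one e-in)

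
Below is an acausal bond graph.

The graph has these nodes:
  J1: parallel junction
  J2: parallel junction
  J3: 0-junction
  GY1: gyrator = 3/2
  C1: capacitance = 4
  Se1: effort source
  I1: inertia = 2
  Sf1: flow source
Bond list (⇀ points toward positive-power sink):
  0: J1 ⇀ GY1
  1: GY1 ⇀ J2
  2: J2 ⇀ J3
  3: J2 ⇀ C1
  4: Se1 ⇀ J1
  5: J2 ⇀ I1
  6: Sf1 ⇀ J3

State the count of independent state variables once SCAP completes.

2  (C1, I1 all integral)

#4 stroke at J1  (Se1: effort source, stroke at far end)
#6 stroke at Sf1  (Sf1: flow source, stroke at near end)
#0 stroke at GY1  (0-jn J1 has e-setter on 4)
#2 stroke at J3  (closing 0-jn rule on J3)
#1 stroke at GY1  (through GY1, causality inverts; strokes same side of GY1)
#3 stroke at J2  (prefer integral on C1)
#5 stroke at I1  (J2 effort already set via bond 3)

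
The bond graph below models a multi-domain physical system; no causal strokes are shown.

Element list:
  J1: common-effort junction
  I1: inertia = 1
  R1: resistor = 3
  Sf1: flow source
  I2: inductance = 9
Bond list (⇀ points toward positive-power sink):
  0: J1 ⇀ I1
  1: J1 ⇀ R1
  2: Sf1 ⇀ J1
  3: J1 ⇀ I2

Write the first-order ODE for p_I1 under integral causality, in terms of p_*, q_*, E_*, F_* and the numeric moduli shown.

dp_I1/dt = 3*F_Sf1 - 3*p_I1 - p_I2/3

β2 stroke at Sf1  (Sf1: flow source, stroke at near end)
β0 stroke at I1  (I1 integral (f out))
β3 stroke at I2  (I2: I, integral causality)
β1 stroke at J1  (only one effort-in slot at J1)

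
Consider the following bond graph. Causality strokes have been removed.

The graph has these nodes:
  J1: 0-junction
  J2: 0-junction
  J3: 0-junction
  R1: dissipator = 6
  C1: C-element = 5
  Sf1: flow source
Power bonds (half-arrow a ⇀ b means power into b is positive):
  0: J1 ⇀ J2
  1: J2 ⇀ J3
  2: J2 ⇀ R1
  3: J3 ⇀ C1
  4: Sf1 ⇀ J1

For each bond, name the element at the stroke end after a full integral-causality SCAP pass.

b4 stroke→Sf1  (source Sf1 imposes f)
b0 stroke→J1  (J1: last free bond brings effort in)
b3 stroke→J3  (C1 integral (e out))
b1 stroke→J2  (J3 effort already set via bond 3)
b2 stroke→R1  (0-jn J2 has e-setter on 1)

#0 →J1
#1 →J2
#2 →R1
#3 →J3
#4 →Sf1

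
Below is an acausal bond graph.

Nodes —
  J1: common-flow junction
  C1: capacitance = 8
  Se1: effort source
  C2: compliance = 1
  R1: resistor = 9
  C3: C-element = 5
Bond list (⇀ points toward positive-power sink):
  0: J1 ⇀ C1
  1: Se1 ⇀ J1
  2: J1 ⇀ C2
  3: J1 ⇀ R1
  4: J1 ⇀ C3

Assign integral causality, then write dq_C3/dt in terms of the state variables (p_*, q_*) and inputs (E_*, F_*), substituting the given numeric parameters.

β1 →J1  (Se1 fixes effort; stroke away)
β0 →J1  (C1 outputs effort q/C1)
β2 →J1  (C2: C, integral causality)
β4 →J1  (C3: C, integral causality)
β3 →R1  (closing 1-jn rule on J1)

dq_C3/dt = E_Se1/9 - q_C1/72 - q_C2/9 - q_C3/45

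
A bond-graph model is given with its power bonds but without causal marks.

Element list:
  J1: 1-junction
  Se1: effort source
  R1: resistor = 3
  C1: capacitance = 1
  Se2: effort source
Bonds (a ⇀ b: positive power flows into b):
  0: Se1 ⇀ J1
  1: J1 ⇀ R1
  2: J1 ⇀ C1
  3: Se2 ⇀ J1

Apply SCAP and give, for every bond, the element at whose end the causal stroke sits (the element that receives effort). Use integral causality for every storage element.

bond 0 stroke at J1  (Se1: effort source, stroke at far end)
bond 3 stroke at J1  (source Se2 imposes e)
bond 2 stroke at J1  (C1: C, integral causality)
bond 1 stroke at R1  (J1: last free bond brings flow in)

b0 stroke at J1
b1 stroke at R1
b2 stroke at J1
b3 stroke at J1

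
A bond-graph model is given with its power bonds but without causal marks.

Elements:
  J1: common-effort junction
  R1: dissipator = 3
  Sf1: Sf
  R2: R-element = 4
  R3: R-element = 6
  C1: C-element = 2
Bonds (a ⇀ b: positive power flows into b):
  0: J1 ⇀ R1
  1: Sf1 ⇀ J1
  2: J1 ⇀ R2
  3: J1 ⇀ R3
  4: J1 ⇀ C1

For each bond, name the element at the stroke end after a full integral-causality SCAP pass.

β1 |Sf1  (Sf1: flow source, stroke at near end)
β4 |J1  (prefer integral on C1)
β0 |R1  (J1: bond 4 brought effort, rest push out)
β2 |R2  (J1: bond 4 brought effort, rest push out)
β3 |R3  (J1: bond 4 brought effort, rest push out)

bond 0 →R1
bond 1 →Sf1
bond 2 →R2
bond 3 →R3
bond 4 →J1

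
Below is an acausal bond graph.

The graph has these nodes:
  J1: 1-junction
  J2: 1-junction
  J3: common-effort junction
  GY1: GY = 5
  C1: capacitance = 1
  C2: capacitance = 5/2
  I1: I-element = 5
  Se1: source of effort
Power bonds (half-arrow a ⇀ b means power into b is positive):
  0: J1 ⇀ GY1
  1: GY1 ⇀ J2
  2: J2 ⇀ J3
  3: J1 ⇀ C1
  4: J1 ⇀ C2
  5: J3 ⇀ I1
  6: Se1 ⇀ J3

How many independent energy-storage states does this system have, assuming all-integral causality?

3  (C1, C2, I1 all integral)

β6 stroke→J3  (source Se1 imposes e)
β2 stroke→J2  (J3: bond 6 brought effort, rest push out)
β5 stroke→I1  (common-e at J3 fixed by 6)
β1 stroke→GY1  (J2 needs exactly one f-in)
β0 stroke→GY1  (GY GY1: same side as bond 1)
β3 stroke→J1  (J1: bond 0 brought flow, rest push out)
β4 stroke→J1  (common-f at J1 fixed by 0)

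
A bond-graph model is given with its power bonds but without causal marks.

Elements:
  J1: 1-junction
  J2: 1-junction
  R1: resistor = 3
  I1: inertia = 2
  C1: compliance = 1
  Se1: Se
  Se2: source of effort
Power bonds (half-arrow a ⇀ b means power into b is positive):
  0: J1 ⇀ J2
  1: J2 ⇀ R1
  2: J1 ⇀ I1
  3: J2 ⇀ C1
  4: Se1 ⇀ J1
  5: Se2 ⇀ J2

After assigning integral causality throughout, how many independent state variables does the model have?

2  (C1, I1 all integral)

bond 4 stroke at J1  (source Se1 imposes e)
bond 5 stroke at J2  (Se2 (Se) sets effort on bond)
bond 2 stroke at I1  (I1 outputs flow p/I1)
bond 0 stroke at J1  (J1: bond 2 brought flow, rest push out)
bond 1 stroke at J2  (common-f at J2 fixed by 0)
bond 3 stroke at J2  (1-jn J2 has f-setter on 0)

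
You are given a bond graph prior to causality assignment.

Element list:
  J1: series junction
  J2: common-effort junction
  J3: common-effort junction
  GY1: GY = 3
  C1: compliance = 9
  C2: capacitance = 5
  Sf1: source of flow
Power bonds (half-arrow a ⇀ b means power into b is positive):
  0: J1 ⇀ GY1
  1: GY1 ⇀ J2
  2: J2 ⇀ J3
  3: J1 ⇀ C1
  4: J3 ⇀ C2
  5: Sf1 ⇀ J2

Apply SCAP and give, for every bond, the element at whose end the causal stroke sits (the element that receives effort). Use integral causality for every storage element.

bond 0 stroke at GY1
bond 1 stroke at GY1
bond 2 stroke at J2
bond 3 stroke at J1
bond 4 stroke at J3
bond 5 stroke at Sf1

bond 5 stroke at Sf1  (Sf1 fixes flow; stroke at Sf1)
bond 3 stroke at J1  (prefer integral on C1)
bond 0 stroke at GY1  (closing 1-jn rule on J1)
bond 1 stroke at GY1  (GY1: gyrator matches bond 0)
bond 2 stroke at J2  (J2 needs exactly one e-in)
bond 4 stroke at J3  (only one effort-in slot at J3)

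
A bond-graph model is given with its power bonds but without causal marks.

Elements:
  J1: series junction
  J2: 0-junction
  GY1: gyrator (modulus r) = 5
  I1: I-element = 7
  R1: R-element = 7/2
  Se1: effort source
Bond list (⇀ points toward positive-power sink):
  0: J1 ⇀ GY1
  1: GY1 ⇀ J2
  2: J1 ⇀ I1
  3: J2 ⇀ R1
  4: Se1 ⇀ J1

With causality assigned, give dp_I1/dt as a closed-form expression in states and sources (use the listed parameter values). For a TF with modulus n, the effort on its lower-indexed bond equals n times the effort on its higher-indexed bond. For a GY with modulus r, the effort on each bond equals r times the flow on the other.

dp_I1/dt = E_Se1 - 50*p_I1/49

b4 stroke at J1  (Se1 (Se) sets effort on bond)
b2 stroke at I1  (I1: I, integral causality)
b0 stroke at J1  (J1 flow already set via bond 2)
b1 stroke at J2  (GY GY1: same side as bond 0)
b3 stroke at R1  (J2: bond 1 brought effort, rest push out)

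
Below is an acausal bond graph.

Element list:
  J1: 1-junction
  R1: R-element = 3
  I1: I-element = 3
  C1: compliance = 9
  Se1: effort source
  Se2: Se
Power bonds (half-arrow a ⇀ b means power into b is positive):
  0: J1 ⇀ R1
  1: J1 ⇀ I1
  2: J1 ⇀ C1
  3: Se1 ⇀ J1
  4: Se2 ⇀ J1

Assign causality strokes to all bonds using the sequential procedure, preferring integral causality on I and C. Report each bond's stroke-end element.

bond 3 stroke at J1  (Se1: effort source, stroke at far end)
bond 4 stroke at J1  (Se2 (Se) sets effort on bond)
bond 1 stroke at I1  (I1: I, integral causality)
bond 0 stroke at J1  (common-f at J1 fixed by 1)
bond 2 stroke at J1  (J1 flow already set via bond 1)

#0 stroke at J1
#1 stroke at I1
#2 stroke at J1
#3 stroke at J1
#4 stroke at J1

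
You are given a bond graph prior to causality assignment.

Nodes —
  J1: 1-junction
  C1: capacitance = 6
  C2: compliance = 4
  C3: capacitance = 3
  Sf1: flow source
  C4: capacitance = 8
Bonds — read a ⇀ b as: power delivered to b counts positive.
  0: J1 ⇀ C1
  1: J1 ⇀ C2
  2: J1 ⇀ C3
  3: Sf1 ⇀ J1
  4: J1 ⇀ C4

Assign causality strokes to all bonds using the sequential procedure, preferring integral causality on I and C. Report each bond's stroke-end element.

#3 stroke at Sf1  (source Sf1 imposes f)
#0 stroke at J1  (J1 flow already set via bond 3)
#1 stroke at J1  (J1 flow already set via bond 3)
#2 stroke at J1  (J1 flow already set via bond 3)
#4 stroke at J1  (1-jn J1 has f-setter on 3)

bond 0 stroke at J1
bond 1 stroke at J1
bond 2 stroke at J1
bond 3 stroke at Sf1
bond 4 stroke at J1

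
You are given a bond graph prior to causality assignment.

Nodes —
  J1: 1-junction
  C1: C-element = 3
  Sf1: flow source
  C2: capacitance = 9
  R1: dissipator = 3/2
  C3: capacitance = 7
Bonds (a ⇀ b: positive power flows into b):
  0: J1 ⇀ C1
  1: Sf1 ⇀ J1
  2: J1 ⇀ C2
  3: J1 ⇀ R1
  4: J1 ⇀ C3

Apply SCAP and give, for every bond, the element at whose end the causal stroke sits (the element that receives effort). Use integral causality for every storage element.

β1 →Sf1  (Sf1 (Sf) sets flow on bond)
β0 →J1  (1-jn J1 has f-setter on 1)
β2 →J1  (common-f at J1 fixed by 1)
β3 →J1  (J1 flow already set via bond 1)
β4 →J1  (J1: bond 1 brought flow, rest push out)

#0 stroke at J1
#1 stroke at Sf1
#2 stroke at J1
#3 stroke at J1
#4 stroke at J1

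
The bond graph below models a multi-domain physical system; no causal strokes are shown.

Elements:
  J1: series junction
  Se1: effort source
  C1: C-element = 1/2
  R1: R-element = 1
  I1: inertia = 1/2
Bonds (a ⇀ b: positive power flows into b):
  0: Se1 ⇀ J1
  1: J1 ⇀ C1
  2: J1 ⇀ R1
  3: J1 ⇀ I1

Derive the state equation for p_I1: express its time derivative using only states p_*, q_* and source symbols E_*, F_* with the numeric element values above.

dp_I1/dt = E_Se1 - 2*p_I1 - 2*q_C1

#0 stroke→J1  (Se1: effort source, stroke at far end)
#1 stroke→J1  (C1 integral (e out))
#3 stroke→I1  (prefer integral on I1)
#2 stroke→J1  (J1: bond 3 brought flow, rest push out)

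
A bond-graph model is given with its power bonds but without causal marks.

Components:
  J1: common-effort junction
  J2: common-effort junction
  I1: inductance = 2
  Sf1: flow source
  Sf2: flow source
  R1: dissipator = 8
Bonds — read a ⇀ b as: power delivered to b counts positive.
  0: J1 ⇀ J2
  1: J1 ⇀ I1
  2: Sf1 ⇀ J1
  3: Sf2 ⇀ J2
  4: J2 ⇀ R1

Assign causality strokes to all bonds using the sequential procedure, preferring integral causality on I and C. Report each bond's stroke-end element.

β0 stroke at J1
β1 stroke at I1
β2 stroke at Sf1
β3 stroke at Sf2
β4 stroke at J2

#2 →Sf1  (Sf1 fixes flow; stroke at Sf1)
#3 →Sf2  (Sf2 fixes flow; stroke at Sf2)
#1 →I1  (I1: I, integral causality)
#0 →J1  (J1 needs exactly one e-in)
#4 →J2  (J2 needs exactly one e-in)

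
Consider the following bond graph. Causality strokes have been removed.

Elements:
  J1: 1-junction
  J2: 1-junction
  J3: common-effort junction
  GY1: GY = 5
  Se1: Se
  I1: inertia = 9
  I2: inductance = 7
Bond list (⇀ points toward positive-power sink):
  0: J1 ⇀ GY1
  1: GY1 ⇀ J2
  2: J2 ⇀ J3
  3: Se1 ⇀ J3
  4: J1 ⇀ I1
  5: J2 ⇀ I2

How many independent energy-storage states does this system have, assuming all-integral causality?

b3 →J3  (Se1: effort source, stroke at far end)
b2 →J2  (J3 effort already set via bond 3)
b4 →I1  (I1 outputs flow p/I1)
b0 →J1  (J1: bond 4 brought flow, rest push out)
b1 →J2  (GY GY1: same side as bond 0)
b5 →I2  (only one flow-in slot at J2)

2  (I1, I2 all integral)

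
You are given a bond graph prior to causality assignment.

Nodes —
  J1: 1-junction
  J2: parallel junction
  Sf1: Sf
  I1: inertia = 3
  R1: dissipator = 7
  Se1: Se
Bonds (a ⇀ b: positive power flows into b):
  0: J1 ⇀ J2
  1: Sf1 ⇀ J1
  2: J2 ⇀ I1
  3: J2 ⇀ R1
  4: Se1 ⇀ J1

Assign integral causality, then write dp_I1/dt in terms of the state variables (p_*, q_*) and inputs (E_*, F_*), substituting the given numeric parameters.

b1 |Sf1  (Sf1 (Sf) sets flow on bond)
b4 |J1  (Se1 (Se) sets effort on bond)
b0 |J1  (J1 flow already set via bond 1)
b2 |I1  (I1: I, integral causality)
b3 |J2  (only one effort-in slot at J2)

dp_I1/dt = 7*F_Sf1 - 7*p_I1/3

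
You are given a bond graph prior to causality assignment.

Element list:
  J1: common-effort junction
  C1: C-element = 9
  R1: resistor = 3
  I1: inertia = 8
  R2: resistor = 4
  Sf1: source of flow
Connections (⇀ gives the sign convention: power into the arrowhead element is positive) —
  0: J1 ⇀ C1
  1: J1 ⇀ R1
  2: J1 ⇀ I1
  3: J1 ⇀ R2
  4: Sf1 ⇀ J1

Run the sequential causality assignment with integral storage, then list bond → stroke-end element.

bond 0 stroke at J1
bond 1 stroke at R1
bond 2 stroke at I1
bond 3 stroke at R2
bond 4 stroke at Sf1

b4 |Sf1  (source Sf1 imposes f)
b0 |J1  (C1 integral (e out))
b1 |R1  (J1: bond 0 brought effort, rest push out)
b2 |I1  (J1: bond 0 brought effort, rest push out)
b3 |R2  (common-e at J1 fixed by 0)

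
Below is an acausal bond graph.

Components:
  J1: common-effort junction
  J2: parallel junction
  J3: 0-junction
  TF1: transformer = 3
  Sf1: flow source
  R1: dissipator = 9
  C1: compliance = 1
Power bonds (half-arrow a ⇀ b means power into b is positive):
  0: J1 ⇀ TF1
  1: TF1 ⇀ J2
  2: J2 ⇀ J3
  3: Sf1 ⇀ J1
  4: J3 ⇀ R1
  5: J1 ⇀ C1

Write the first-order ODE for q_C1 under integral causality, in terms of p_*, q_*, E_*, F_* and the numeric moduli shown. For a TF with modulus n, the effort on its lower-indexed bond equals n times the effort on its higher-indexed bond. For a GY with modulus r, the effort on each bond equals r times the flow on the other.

b3 |Sf1  (Sf1: flow source, stroke at near end)
b5 |J1  (C1 outputs effort q/C1)
b0 |TF1  (common-e at J1 fixed by 5)
b1 |J2  (through TF1, causality passes straight; one stroke at TF1)
b2 |J3  (0-jn J2 has e-setter on 1)
b4 |R1  (J3 effort already set via bond 2)

dq_C1/dt = F_Sf1 - q_C1/81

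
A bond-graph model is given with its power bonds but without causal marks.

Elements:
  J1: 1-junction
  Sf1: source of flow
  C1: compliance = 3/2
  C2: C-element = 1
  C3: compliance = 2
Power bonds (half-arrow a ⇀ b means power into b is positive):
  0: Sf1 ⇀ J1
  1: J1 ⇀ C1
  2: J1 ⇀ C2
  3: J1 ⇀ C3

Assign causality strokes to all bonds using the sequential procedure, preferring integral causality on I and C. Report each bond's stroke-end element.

β0 |Sf1
β1 |J1
β2 |J1
β3 |J1

bond 0 stroke at Sf1  (Sf1 (Sf) sets flow on bond)
bond 1 stroke at J1  (J1 flow already set via bond 0)
bond 2 stroke at J1  (J1: bond 0 brought flow, rest push out)
bond 3 stroke at J1  (J1: bond 0 brought flow, rest push out)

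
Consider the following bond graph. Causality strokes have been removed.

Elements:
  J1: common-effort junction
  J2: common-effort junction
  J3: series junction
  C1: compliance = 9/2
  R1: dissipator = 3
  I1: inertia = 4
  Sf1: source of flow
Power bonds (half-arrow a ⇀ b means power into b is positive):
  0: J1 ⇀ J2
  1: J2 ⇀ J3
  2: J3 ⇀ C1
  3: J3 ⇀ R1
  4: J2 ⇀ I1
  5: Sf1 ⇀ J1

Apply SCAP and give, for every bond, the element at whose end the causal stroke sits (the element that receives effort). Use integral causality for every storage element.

b5 stroke→Sf1  (source Sf1 imposes f)
b0 stroke→J1  (closing 0-jn rule on J1)
b2 stroke→J3  (C1 integral (e out))
b4 stroke→I1  (I1 outputs flow p/I1)
b1 stroke→J2  (closing 0-jn rule on J2)
b3 stroke→J3  (common-f at J3 fixed by 1)

bond 0 stroke at J1
bond 1 stroke at J2
bond 2 stroke at J3
bond 3 stroke at J3
bond 4 stroke at I1
bond 5 stroke at Sf1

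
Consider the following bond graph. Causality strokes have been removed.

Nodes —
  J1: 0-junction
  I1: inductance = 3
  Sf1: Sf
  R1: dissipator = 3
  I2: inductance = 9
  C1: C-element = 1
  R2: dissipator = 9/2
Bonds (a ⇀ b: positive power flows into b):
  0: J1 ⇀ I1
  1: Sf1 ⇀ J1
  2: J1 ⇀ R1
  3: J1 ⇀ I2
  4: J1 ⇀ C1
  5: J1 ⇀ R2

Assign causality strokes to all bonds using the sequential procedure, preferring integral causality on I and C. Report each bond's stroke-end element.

bond 1 →Sf1  (Sf1: flow source, stroke at near end)
bond 0 →I1  (I1 integral (f out))
bond 3 →I2  (I2 outputs flow p/I2)
bond 4 →J1  (C1: C, integral causality)
bond 2 →R1  (J1: bond 4 brought effort, rest push out)
bond 5 →R2  (J1: bond 4 brought effort, rest push out)

bond 0 |I1
bond 1 |Sf1
bond 2 |R1
bond 3 |I2
bond 4 |J1
bond 5 |R2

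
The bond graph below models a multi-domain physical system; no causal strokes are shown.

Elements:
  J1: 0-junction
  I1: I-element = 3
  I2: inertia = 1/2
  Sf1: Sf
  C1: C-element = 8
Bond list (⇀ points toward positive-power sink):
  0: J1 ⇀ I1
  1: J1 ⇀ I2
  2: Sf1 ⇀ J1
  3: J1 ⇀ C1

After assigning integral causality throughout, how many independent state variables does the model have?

bond 2 stroke→Sf1  (source Sf1 imposes f)
bond 0 stroke→I1  (I1: I, integral causality)
bond 1 stroke→I2  (I2 integral (f out))
bond 3 stroke→J1  (only one effort-in slot at J1)

3  (C1, I1, I2 all integral)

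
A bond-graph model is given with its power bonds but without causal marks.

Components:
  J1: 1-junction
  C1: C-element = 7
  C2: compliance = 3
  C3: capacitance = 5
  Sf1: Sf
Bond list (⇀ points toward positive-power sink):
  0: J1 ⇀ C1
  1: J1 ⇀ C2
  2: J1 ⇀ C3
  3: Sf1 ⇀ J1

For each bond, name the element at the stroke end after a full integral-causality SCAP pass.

bond 0 |J1
bond 1 |J1
bond 2 |J1
bond 3 |Sf1

b3 →Sf1  (Sf1: flow source, stroke at near end)
b0 →J1  (1-jn J1 has f-setter on 3)
b1 →J1  (common-f at J1 fixed by 3)
b2 →J1  (J1: bond 3 brought flow, rest push out)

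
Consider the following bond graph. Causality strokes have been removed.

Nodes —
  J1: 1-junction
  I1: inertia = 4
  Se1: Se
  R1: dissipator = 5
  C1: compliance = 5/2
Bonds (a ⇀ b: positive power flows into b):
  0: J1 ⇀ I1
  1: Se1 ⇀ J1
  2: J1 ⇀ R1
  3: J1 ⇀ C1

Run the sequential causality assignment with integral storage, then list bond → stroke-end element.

b0 stroke at I1
b1 stroke at J1
b2 stroke at J1
b3 stroke at J1

#1 stroke→J1  (source Se1 imposes e)
#0 stroke→I1  (I1: I, integral causality)
#2 stroke→J1  (common-f at J1 fixed by 0)
#3 stroke→J1  (common-f at J1 fixed by 0)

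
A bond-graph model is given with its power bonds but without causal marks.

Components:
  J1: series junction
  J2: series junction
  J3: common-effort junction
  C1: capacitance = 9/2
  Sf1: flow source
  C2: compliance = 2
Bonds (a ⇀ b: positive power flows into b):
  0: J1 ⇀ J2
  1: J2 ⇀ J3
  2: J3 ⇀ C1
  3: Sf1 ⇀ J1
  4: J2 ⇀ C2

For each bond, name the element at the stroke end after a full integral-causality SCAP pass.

β0 |J1
β1 |J2
β2 |J3
β3 |Sf1
β4 |J2

β3 |Sf1  (Sf1 (Sf) sets flow on bond)
β0 |J1  (1-jn J1 has f-setter on 3)
β1 |J2  (J2 flow already set via bond 0)
β4 |J2  (J2 flow already set via bond 0)
β2 |J3  (closing 0-jn rule on J3)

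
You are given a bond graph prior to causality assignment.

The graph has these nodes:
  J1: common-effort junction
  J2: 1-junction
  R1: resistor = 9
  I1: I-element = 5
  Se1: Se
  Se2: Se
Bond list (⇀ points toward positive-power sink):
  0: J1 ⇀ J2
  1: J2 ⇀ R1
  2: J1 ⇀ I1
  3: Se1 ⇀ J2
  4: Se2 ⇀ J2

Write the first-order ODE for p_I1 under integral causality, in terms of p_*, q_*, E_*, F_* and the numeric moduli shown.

b3 →J2  (Se1 (Se) sets effort on bond)
b4 →J2  (Se2: effort source, stroke at far end)
b2 →I1  (I1 outputs flow p/I1)
b0 →J1  (J1: last free bond brings effort in)
b1 →J2  (J2: bond 0 brought flow, rest push out)

dp_I1/dt = -E_Se1 - E_Se2 - 9*p_I1/5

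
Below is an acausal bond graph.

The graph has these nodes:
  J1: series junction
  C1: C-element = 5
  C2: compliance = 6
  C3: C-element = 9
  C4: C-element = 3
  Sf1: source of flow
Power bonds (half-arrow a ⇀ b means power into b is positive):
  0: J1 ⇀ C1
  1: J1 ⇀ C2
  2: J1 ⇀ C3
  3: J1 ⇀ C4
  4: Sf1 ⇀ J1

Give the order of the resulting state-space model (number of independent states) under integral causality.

bond 4 →Sf1  (Sf1 fixes flow; stroke at Sf1)
bond 0 →J1  (J1: bond 4 brought flow, rest push out)
bond 1 →J1  (J1 flow already set via bond 4)
bond 2 →J1  (J1 flow already set via bond 4)
bond 3 →J1  (J1: bond 4 brought flow, rest push out)

4  (C1, C2, C3, C4 all integral)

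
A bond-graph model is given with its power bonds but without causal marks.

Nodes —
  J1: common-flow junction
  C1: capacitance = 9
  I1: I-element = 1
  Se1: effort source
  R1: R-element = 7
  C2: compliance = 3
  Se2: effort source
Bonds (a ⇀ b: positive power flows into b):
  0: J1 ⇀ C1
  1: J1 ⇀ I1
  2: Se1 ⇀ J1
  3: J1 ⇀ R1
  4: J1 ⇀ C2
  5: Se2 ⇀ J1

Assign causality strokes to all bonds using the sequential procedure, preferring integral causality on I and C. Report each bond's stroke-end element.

b0 stroke at J1
b1 stroke at I1
b2 stroke at J1
b3 stroke at J1
b4 stroke at J1
b5 stroke at J1

#2 stroke at J1  (Se1 fixes effort; stroke away)
#5 stroke at J1  (Se2: effort source, stroke at far end)
#0 stroke at J1  (C1 integral (e out))
#1 stroke at I1  (prefer integral on I1)
#3 stroke at J1  (J1: bond 1 brought flow, rest push out)
#4 stroke at J1  (common-f at J1 fixed by 1)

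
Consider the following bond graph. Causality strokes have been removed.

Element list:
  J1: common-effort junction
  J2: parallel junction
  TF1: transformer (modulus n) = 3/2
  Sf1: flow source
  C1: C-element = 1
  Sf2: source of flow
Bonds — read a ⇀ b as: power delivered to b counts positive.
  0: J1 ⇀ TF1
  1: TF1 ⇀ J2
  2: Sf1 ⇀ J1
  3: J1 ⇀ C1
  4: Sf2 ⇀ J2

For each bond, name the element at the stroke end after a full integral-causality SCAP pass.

bond 0 stroke→TF1
bond 1 stroke→J2
bond 2 stroke→Sf1
bond 3 stroke→J1
bond 4 stroke→Sf2

#2 stroke→Sf1  (source Sf1 imposes f)
#4 stroke→Sf2  (Sf2: flow source, stroke at near end)
#1 stroke→J2  (J2: last free bond brings effort in)
#0 stroke→TF1  (through TF1, causality passes straight; one stroke at TF1)
#3 stroke→J1  (only one effort-in slot at J1)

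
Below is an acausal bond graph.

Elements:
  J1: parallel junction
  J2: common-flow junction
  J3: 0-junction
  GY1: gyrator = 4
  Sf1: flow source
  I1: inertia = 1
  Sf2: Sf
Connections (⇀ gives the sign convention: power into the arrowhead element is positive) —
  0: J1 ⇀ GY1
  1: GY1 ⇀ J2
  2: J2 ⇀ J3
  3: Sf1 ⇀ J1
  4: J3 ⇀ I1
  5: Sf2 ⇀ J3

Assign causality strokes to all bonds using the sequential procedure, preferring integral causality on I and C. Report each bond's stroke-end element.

#0 stroke→J1
#1 stroke→J2
#2 stroke→J3
#3 stroke→Sf1
#4 stroke→I1
#5 stroke→Sf2

bond 3 →Sf1  (source Sf1 imposes f)
bond 5 →Sf2  (source Sf2 imposes f)
bond 0 →J1  (only one effort-in slot at J1)
bond 1 →J2  (GY1: gyrator matches bond 0)
bond 2 →J3  (J2 needs exactly one f-in)
bond 4 →I1  (0-jn J3 has e-setter on 2)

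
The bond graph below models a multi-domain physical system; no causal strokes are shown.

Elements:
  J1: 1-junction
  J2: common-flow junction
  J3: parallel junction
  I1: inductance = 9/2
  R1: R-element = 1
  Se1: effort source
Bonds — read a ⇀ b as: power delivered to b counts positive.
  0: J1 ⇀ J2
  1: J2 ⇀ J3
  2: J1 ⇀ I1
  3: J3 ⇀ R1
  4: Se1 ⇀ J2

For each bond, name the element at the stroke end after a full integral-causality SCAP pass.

β4 stroke at J2  (source Se1 imposes e)
β2 stroke at I1  (I1: I, integral causality)
β0 stroke at J1  (J1: bond 2 brought flow, rest push out)
β1 stroke at J2  (J2: bond 0 brought flow, rest push out)
β3 stroke at J3  (J3: last free bond brings effort in)

bond 0 |J1
bond 1 |J2
bond 2 |I1
bond 3 |J3
bond 4 |J2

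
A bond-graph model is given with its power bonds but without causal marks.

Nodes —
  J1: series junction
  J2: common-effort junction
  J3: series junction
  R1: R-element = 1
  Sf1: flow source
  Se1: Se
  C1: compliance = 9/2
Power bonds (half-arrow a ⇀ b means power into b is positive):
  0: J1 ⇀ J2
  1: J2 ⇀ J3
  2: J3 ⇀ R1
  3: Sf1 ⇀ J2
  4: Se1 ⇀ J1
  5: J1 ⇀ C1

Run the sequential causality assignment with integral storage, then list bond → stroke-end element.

bond 0 |J2
bond 1 |J3
bond 2 |R1
bond 3 |Sf1
bond 4 |J1
bond 5 |J1

bond 3 stroke at Sf1  (Sf1 fixes flow; stroke at Sf1)
bond 4 stroke at J1  (Se1 (Se) sets effort on bond)
bond 5 stroke at J1  (C1: C, integral causality)
bond 0 stroke at J2  (closing 1-jn rule on J1)
bond 1 stroke at J3  (J2 effort already set via bond 0)
bond 2 stroke at R1  (J3: last free bond brings flow in)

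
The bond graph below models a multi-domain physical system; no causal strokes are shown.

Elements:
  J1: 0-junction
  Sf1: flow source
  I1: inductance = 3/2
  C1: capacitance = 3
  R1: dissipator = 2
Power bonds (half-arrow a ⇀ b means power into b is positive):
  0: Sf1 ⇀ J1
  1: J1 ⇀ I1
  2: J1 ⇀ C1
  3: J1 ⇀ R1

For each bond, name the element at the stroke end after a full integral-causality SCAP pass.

b0 |Sf1  (Sf1: flow source, stroke at near end)
b1 |I1  (I1 integral (f out))
b2 |J1  (C1: C, integral causality)
b3 |R1  (J1 effort already set via bond 2)

β0 stroke at Sf1
β1 stroke at I1
β2 stroke at J1
β3 stroke at R1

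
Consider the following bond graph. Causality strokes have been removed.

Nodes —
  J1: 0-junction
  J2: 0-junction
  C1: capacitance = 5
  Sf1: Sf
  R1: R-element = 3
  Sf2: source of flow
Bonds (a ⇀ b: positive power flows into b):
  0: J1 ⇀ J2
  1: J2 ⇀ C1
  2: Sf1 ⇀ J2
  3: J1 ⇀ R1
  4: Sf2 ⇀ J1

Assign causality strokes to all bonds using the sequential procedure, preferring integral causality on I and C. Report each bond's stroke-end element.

#2 →Sf1  (Sf1 (Sf) sets flow on bond)
#4 →Sf2  (Sf2: flow source, stroke at near end)
#1 →J2  (C1: C, integral causality)
#0 →J1  (J2: bond 1 brought effort, rest push out)
#3 →R1  (J1 effort already set via bond 0)

#0 →J1
#1 →J2
#2 →Sf1
#3 →R1
#4 →Sf2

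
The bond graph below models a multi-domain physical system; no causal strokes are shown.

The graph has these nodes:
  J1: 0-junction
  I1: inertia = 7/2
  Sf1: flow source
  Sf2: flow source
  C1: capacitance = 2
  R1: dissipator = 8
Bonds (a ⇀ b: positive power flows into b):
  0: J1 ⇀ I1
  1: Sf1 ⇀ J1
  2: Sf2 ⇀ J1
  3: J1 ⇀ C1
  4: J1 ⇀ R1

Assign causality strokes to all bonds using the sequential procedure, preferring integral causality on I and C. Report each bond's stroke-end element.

#0 stroke at I1
#1 stroke at Sf1
#2 stroke at Sf2
#3 stroke at J1
#4 stroke at R1

b1 |Sf1  (Sf1 fixes flow; stroke at Sf1)
b2 |Sf2  (Sf2: flow source, stroke at near end)
b0 |I1  (I1 outputs flow p/I1)
b3 |J1  (C1 outputs effort q/C1)
b4 |R1  (J1: bond 3 brought effort, rest push out)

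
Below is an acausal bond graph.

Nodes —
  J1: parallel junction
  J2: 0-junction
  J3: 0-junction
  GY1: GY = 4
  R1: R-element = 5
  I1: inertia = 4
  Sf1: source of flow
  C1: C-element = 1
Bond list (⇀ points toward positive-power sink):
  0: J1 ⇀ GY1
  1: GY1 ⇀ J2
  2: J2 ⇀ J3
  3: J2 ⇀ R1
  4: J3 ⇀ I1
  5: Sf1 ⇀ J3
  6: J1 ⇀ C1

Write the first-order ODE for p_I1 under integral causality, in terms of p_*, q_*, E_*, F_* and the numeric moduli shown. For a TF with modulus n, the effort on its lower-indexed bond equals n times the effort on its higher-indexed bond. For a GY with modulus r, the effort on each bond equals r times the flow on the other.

bond 5 stroke at Sf1  (Sf1 (Sf) sets flow on bond)
bond 4 stroke at I1  (I1: I, integral causality)
bond 2 stroke at J3  (closing 0-jn rule on J3)
bond 6 stroke at J1  (prefer integral on C1)
bond 0 stroke at GY1  (J1: bond 6 brought effort, rest push out)
bond 1 stroke at GY1  (through GY1, causality inverts; strokes same side of GY1)
bond 3 stroke at J2  (only one effort-in slot at J2)

dp_I1/dt = 5*F_Sf1 - 5*p_I1/4 + 5*q_C1/4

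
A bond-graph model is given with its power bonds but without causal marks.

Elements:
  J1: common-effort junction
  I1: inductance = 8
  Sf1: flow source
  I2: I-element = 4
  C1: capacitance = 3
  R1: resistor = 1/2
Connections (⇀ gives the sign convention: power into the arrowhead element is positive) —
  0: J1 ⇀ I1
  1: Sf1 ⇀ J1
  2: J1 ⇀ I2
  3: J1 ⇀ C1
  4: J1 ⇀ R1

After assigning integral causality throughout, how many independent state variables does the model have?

b1 stroke→Sf1  (source Sf1 imposes f)
b0 stroke→I1  (I1 outputs flow p/I1)
b2 stroke→I2  (prefer integral on I2)
b3 stroke→J1  (C1 integral (e out))
b4 stroke→R1  (0-jn J1 has e-setter on 3)

3  (C1, I1, I2 all integral)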